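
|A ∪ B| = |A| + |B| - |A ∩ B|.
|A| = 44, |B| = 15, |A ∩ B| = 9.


|A ∪ B| = |A| + |B| - |A ∩ B|
= 44 + 15 - 9
= 50

|A ∪ B| = 50


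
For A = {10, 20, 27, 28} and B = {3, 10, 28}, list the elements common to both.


A ∩ B = elements in both A and B
A = {10, 20, 27, 28}
B = {3, 10, 28}
A ∩ B = {10, 28}

A ∩ B = {10, 28}


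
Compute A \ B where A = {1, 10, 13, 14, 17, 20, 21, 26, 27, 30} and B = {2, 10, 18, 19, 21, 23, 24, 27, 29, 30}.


A \ B = elements in A but not in B
A = {1, 10, 13, 14, 17, 20, 21, 26, 27, 30}
B = {2, 10, 18, 19, 21, 23, 24, 27, 29, 30}
Remove from A any elements in B
A \ B = {1, 13, 14, 17, 20, 26}

A \ B = {1, 13, 14, 17, 20, 26}


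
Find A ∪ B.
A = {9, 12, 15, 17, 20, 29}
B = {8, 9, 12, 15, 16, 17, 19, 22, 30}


A ∪ B = all elements in A or B (or both)
A = {9, 12, 15, 17, 20, 29}
B = {8, 9, 12, 15, 16, 17, 19, 22, 30}
A ∪ B = {8, 9, 12, 15, 16, 17, 19, 20, 22, 29, 30}

A ∪ B = {8, 9, 12, 15, 16, 17, 19, 20, 22, 29, 30}


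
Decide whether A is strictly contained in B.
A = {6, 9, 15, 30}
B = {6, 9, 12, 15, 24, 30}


A ⊂ B requires: A ⊆ B AND A ≠ B.
A ⊆ B? Yes
A = B? No
A ⊂ B: Yes (A is a proper subset of B)

Yes, A ⊂ B


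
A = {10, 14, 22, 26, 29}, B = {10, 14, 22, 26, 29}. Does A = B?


Two sets are equal iff they have exactly the same elements.
A = {10, 14, 22, 26, 29}
B = {10, 14, 22, 26, 29}
Same elements → A = B

Yes, A = B


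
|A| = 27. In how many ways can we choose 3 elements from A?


C(n,k) = n! / (k!(n-k)!)
C(27,3) = 27! / (3!24!)
= 2925

C(27,3) = 2925


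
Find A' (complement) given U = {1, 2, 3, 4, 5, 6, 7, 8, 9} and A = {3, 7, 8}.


Aᶜ = U \ A = elements in U but not in A
U = {1, 2, 3, 4, 5, 6, 7, 8, 9}
A = {3, 7, 8}
Aᶜ = {1, 2, 4, 5, 6, 9}

Aᶜ = {1, 2, 4, 5, 6, 9}


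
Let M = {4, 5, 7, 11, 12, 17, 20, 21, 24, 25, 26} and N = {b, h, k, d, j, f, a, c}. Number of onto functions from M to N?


n = |M| = 11, k = |N| = 8. Surjections via inclusion-exclusion:
S(n,k) = Σ(-1)^i × C(k,i) × (k-i)^n, i=0 to k
i=0: (-1)^0×C(8,0)×8^11 = 8589934592
i=1: (-1)^1×C(8,1)×7^11 = -15818613944
i=2: (-1)^2×C(8,2)×6^11 = 10158317568
i=3: (-1)^3×C(8,3)×5^11 = -2734375000
i=4: (-1)^4×C(8,4)×4^11 = 293601280
i=5: (-1)^5×C(8,5)×3^11 = -9920232
i=6: (-1)^6×C(8,6)×2^11 = 57344
i=7: (-1)^7×C(8,7)×1^11 = -8
i=8: (-1)^8×C(8,8)×0^11 = 0
Total = 479001600

Number of surjections = 479001600


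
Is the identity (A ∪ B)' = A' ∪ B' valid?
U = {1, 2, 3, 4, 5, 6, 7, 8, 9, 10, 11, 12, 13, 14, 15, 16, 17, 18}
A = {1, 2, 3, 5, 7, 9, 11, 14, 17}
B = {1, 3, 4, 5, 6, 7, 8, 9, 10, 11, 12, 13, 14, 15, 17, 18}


LHS: A ∪ B = {1, 2, 3, 4, 5, 6, 7, 8, 9, 10, 11, 12, 13, 14, 15, 17, 18}
(A ∪ B)' = U \ (A ∪ B) = {16}
A' = {4, 6, 8, 10, 12, 13, 15, 16, 18}, B' = {2, 16}
Claimed RHS: A' ∪ B' = {2, 4, 6, 8, 10, 12, 13, 15, 16, 18}
Identity is INVALID: LHS = {16} but the RHS claimed here equals {2, 4, 6, 8, 10, 12, 13, 15, 16, 18}. The correct form is (A ∪ B)' = A' ∩ B'.

Identity is invalid: (A ∪ B)' = {16} but A' ∪ B' = {2, 4, 6, 8, 10, 12, 13, 15, 16, 18}. The correct De Morgan law is (A ∪ B)' = A' ∩ B'.


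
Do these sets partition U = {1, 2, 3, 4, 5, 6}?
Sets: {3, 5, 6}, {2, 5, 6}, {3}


A partition requires: (1) non-empty parts, (2) pairwise disjoint, (3) union = U
Parts: {3, 5, 6}, {2, 5, 6}, {3}
Union of parts: {2, 3, 5, 6}
U = {1, 2, 3, 4, 5, 6}
All non-empty? True
Pairwise disjoint? False
Covers U? False

No, not a valid partition


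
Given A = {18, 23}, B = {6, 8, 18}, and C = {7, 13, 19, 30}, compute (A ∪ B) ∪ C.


A ∪ B = {6, 8, 18, 23}
(A ∪ B) ∪ C = {6, 7, 8, 13, 18, 19, 23, 30}

A ∪ B ∪ C = {6, 7, 8, 13, 18, 19, 23, 30}


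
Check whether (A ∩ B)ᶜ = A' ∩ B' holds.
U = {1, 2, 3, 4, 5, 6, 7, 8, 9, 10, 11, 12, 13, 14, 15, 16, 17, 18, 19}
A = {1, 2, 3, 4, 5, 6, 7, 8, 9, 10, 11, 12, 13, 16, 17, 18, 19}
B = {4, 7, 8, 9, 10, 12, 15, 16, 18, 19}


LHS: A ∩ B = {4, 7, 8, 9, 10, 12, 16, 18, 19}
(A ∩ B)' = U \ (A ∩ B) = {1, 2, 3, 5, 6, 11, 13, 14, 15, 17}
A' = {14, 15}, B' = {1, 2, 3, 5, 6, 11, 13, 14, 17}
Claimed RHS: A' ∩ B' = {14}
Identity is INVALID: LHS = {1, 2, 3, 5, 6, 11, 13, 14, 15, 17} but the RHS claimed here equals {14}. The correct form is (A ∩ B)' = A' ∪ B'.

Identity is invalid: (A ∩ B)' = {1, 2, 3, 5, 6, 11, 13, 14, 15, 17} but A' ∩ B' = {14}. The correct De Morgan law is (A ∩ B)' = A' ∪ B'.


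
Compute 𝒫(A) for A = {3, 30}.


|A| = 2, so |P(A)| = 2^2 = 4
Enumerate subsets by cardinality (0 to 2):
∅, {3}, {30}, {3, 30}

P(A) has 4 subsets: ∅, {3}, {30}, {3, 30}


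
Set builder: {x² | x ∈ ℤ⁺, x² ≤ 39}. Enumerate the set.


Checking each candidate:
Condition: positive perfect squares ≤ 39
Result = {1, 4, 9, 16, 25, 36}

{1, 4, 9, 16, 25, 36}


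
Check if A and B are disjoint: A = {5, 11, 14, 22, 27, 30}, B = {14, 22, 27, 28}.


Disjoint means A ∩ B = ∅.
A ∩ B = {14, 22, 27}
A ∩ B ≠ ∅, so A and B are NOT disjoint.

No, A and B are not disjoint (A ∩ B = {14, 22, 27})


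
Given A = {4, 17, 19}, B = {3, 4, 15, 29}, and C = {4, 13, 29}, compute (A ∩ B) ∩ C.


A ∩ B = {4}
(A ∩ B) ∩ C = {4}

A ∩ B ∩ C = {4}


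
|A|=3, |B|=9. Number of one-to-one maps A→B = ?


An injection sends each of |A| = 3 inputs to a distinct output in B.
# injections = |B|·(|B|-1)·…·(|B|-|A|+1) = 9! / (9 - 3)!
= 9 × 8 × 7
= 504

Number of injections = 504


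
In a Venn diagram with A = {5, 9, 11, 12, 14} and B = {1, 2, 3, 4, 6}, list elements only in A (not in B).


A = {5, 9, 11, 12, 14}
B = {1, 2, 3, 4, 6}
Region: only in A (not in B)
Elements: {5, 9, 11, 12, 14}

Elements only in A (not in B): {5, 9, 11, 12, 14}


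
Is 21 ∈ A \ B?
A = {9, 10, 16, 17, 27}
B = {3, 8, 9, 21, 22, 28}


A = {9, 10, 16, 17, 27}, B = {3, 8, 9, 21, 22, 28}
A \ B = elements in A but not in B
A \ B = {10, 16, 17, 27}
Checking if 21 ∈ A \ B
21 is not in A \ B → False

21 ∉ A \ B


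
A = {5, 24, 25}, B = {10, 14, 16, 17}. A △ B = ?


A △ B = (A \ B) ∪ (B \ A) = elements in exactly one of A or B
A \ B = {5, 24, 25}
B \ A = {10, 14, 16, 17}
A △ B = {5, 10, 14, 16, 17, 24, 25}

A △ B = {5, 10, 14, 16, 17, 24, 25}


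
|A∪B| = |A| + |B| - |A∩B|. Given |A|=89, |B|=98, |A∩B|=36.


|A ∪ B| = |A| + |B| - |A ∩ B|
= 89 + 98 - 36
= 151

|A ∪ B| = 151


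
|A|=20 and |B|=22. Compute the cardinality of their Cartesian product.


|A × B| = |A| × |B|
= 20 × 22
= 440

|A × B| = 440


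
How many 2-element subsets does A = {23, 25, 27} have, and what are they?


|A| = 3, so A has C(3,2) = 3 subsets of size 2.
Enumerate by choosing 2 elements from A at a time:
{23, 25}, {23, 27}, {25, 27}

2-element subsets (3 total): {23, 25}, {23, 27}, {25, 27}


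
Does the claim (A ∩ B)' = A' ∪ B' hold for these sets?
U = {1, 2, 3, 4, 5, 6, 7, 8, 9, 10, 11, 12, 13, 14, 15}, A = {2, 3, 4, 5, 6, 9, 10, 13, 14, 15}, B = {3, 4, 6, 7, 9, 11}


LHS: A ∩ B = {3, 4, 6, 9}
(A ∩ B)' = U \ (A ∩ B) = {1, 2, 5, 7, 8, 10, 11, 12, 13, 14, 15}
A' = {1, 7, 8, 11, 12}, B' = {1, 2, 5, 8, 10, 12, 13, 14, 15}
Claimed RHS: A' ∪ B' = {1, 2, 5, 7, 8, 10, 11, 12, 13, 14, 15}
Identity is VALID: LHS = RHS = {1, 2, 5, 7, 8, 10, 11, 12, 13, 14, 15} ✓

Identity is valid. (A ∩ B)' = A' ∪ B' = {1, 2, 5, 7, 8, 10, 11, 12, 13, 14, 15}


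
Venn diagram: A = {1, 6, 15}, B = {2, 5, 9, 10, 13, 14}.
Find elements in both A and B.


A = {1, 6, 15}
B = {2, 5, 9, 10, 13, 14}
Region: in both A and B
Elements: ∅

Elements in both A and B: ∅


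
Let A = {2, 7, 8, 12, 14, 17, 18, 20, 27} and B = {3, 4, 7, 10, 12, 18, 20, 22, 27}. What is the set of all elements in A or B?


A ∪ B = all elements in A or B (or both)
A = {2, 7, 8, 12, 14, 17, 18, 20, 27}
B = {3, 4, 7, 10, 12, 18, 20, 22, 27}
A ∪ B = {2, 3, 4, 7, 8, 10, 12, 14, 17, 18, 20, 22, 27}

A ∪ B = {2, 3, 4, 7, 8, 10, 12, 14, 17, 18, 20, 22, 27}


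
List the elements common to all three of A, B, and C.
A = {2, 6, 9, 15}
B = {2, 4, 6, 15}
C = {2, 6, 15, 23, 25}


A ∩ B = {2, 6, 15}
(A ∩ B) ∩ C = {2, 6, 15}

A ∩ B ∩ C = {2, 6, 15}


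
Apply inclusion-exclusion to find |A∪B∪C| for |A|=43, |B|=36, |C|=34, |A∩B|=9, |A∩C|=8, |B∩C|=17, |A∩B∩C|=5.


|A∪B∪C| = |A|+|B|+|C| - |A∩B|-|A∩C|-|B∩C| + |A∩B∩C|
= 43+36+34 - 9-8-17 + 5
= 113 - 34 + 5
= 84

|A ∪ B ∪ C| = 84


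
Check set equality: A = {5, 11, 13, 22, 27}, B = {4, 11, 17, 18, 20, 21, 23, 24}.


Two sets are equal iff they have exactly the same elements.
A = {5, 11, 13, 22, 27}
B = {4, 11, 17, 18, 20, 21, 23, 24}
Differences: {4, 5, 13, 17, 18, 20, 21, 22, 23, 24, 27}
A ≠ B

No, A ≠ B


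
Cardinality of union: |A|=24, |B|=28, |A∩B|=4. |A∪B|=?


|A ∪ B| = |A| + |B| - |A ∩ B|
= 24 + 28 - 4
= 48

|A ∪ B| = 48


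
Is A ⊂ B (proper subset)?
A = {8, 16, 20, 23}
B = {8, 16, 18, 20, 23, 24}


A ⊂ B requires: A ⊆ B AND A ≠ B.
A ⊆ B? Yes
A = B? No
A ⊂ B: Yes (A is a proper subset of B)

Yes, A ⊂ B


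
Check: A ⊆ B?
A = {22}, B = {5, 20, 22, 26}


A ⊆ B means every element of A is in B.
All elements of A are in B.
So A ⊆ B.

Yes, A ⊆ B


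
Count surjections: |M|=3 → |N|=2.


n = |M| = 3, k = |N| = 2. Surjections via inclusion-exclusion:
S(n,k) = Σ(-1)^i × C(k,i) × (k-i)^n, i=0 to k
i=0: (-1)^0×C(2,0)×2^3 = 8
i=1: (-1)^1×C(2,1)×1^3 = -2
i=2: (-1)^2×C(2,2)×0^3 = 0
Total = 6

Number of surjections = 6


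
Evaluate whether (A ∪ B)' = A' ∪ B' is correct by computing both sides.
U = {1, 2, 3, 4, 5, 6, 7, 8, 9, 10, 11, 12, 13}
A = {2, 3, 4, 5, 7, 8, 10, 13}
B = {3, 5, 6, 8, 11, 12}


LHS: A ∪ B = {2, 3, 4, 5, 6, 7, 8, 10, 11, 12, 13}
(A ∪ B)' = U \ (A ∪ B) = {1, 9}
A' = {1, 6, 9, 11, 12}, B' = {1, 2, 4, 7, 9, 10, 13}
Claimed RHS: A' ∪ B' = {1, 2, 4, 6, 7, 9, 10, 11, 12, 13}
Identity is INVALID: LHS = {1, 9} but the RHS claimed here equals {1, 2, 4, 6, 7, 9, 10, 11, 12, 13}. The correct form is (A ∪ B)' = A' ∩ B'.

Identity is invalid: (A ∪ B)' = {1, 9} but A' ∪ B' = {1, 2, 4, 6, 7, 9, 10, 11, 12, 13}. The correct De Morgan law is (A ∪ B)' = A' ∩ B'.


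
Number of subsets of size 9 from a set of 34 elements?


C(n,k) = n! / (k!(n-k)!)
C(34,9) = 34! / (9!25!)
= 52451256

C(34,9) = 52451256


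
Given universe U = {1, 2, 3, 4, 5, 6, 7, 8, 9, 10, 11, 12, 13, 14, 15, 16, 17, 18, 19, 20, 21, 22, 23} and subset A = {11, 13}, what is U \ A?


Aᶜ = U \ A = elements in U but not in A
U = {1, 2, 3, 4, 5, 6, 7, 8, 9, 10, 11, 12, 13, 14, 15, 16, 17, 18, 19, 20, 21, 22, 23}
A = {11, 13}
Aᶜ = {1, 2, 3, 4, 5, 6, 7, 8, 9, 10, 12, 14, 15, 16, 17, 18, 19, 20, 21, 22, 23}

Aᶜ = {1, 2, 3, 4, 5, 6, 7, 8, 9, 10, 12, 14, 15, 16, 17, 18, 19, 20, 21, 22, 23}


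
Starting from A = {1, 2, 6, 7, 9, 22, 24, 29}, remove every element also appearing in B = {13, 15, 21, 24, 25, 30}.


A \ B = elements in A but not in B
A = {1, 2, 6, 7, 9, 22, 24, 29}
B = {13, 15, 21, 24, 25, 30}
Remove from A any elements in B
A \ B = {1, 2, 6, 7, 9, 22, 29}

A \ B = {1, 2, 6, 7, 9, 22, 29}


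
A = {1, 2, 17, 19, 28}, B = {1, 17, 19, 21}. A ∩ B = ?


A ∩ B = elements in both A and B
A = {1, 2, 17, 19, 28}
B = {1, 17, 19, 21}
A ∩ B = {1, 17, 19}

A ∩ B = {1, 17, 19}


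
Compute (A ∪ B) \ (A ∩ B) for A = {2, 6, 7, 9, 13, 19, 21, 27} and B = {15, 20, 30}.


A △ B = (A \ B) ∪ (B \ A) = elements in exactly one of A or B
A \ B = {2, 6, 7, 9, 13, 19, 21, 27}
B \ A = {15, 20, 30}
A △ B = {2, 6, 7, 9, 13, 15, 19, 20, 21, 27, 30}

A △ B = {2, 6, 7, 9, 13, 15, 19, 20, 21, 27, 30}


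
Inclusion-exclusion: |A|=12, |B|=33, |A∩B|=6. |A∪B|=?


|A ∪ B| = |A| + |B| - |A ∩ B|
= 12 + 33 - 6
= 39

|A ∪ B| = 39


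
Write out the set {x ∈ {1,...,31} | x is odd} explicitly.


Checking each candidate:
Condition: odd numbers in {1,...,31}
Result = {1, 3, 5, 7, 9, 11, 13, 15, 17, 19, 21, 23, 25, 27, 29, 31}

{1, 3, 5, 7, 9, 11, 13, 15, 17, 19, 21, 23, 25, 27, 29, 31}


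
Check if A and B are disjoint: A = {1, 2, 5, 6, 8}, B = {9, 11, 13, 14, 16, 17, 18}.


Disjoint means A ∩ B = ∅.
A ∩ B = ∅
A ∩ B = ∅, so A and B are disjoint.

Yes, A and B are disjoint


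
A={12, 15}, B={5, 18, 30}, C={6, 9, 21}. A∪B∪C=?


A ∪ B = {5, 12, 15, 18, 30}
(A ∪ B) ∪ C = {5, 6, 9, 12, 15, 18, 21, 30}

A ∪ B ∪ C = {5, 6, 9, 12, 15, 18, 21, 30}


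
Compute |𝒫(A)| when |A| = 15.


Number of subsets = 2^n
= 2^15
= 32768

|P(A)| = 32768


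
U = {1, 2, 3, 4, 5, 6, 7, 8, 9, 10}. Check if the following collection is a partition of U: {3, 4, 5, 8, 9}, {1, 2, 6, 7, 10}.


A partition requires: (1) non-empty parts, (2) pairwise disjoint, (3) union = U
Parts: {3, 4, 5, 8, 9}, {1, 2, 6, 7, 10}
Union of parts: {1, 2, 3, 4, 5, 6, 7, 8, 9, 10}
U = {1, 2, 3, 4, 5, 6, 7, 8, 9, 10}
All non-empty? True
Pairwise disjoint? True
Covers U? True

Yes, valid partition


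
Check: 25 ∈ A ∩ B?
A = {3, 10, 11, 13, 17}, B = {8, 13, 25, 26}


A = {3, 10, 11, 13, 17}, B = {8, 13, 25, 26}
A ∩ B = elements in both A and B
A ∩ B = {13}
Checking if 25 ∈ A ∩ B
25 is not in A ∩ B → False

25 ∉ A ∩ B


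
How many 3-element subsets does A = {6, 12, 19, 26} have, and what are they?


|A| = 4, so A has C(4,3) = 4 subsets of size 3.
Enumerate by choosing 3 elements from A at a time:
{6, 12, 19}, {6, 12, 26}, {6, 19, 26}, {12, 19, 26}

3-element subsets (4 total): {6, 12, 19}, {6, 12, 26}, {6, 19, 26}, {12, 19, 26}


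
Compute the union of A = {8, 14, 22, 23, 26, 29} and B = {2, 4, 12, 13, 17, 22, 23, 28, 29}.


A ∪ B = all elements in A or B (or both)
A = {8, 14, 22, 23, 26, 29}
B = {2, 4, 12, 13, 17, 22, 23, 28, 29}
A ∪ B = {2, 4, 8, 12, 13, 14, 17, 22, 23, 26, 28, 29}

A ∪ B = {2, 4, 8, 12, 13, 14, 17, 22, 23, 26, 28, 29}


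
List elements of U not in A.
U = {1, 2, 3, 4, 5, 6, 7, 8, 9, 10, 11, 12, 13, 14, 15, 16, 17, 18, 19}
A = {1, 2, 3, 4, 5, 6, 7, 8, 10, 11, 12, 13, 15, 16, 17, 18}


Aᶜ = U \ A = elements in U but not in A
U = {1, 2, 3, 4, 5, 6, 7, 8, 9, 10, 11, 12, 13, 14, 15, 16, 17, 18, 19}
A = {1, 2, 3, 4, 5, 6, 7, 8, 10, 11, 12, 13, 15, 16, 17, 18}
Aᶜ = {9, 14, 19}

Aᶜ = {9, 14, 19}


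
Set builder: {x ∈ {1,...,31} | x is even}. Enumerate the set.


Checking each candidate:
Condition: even numbers in {1,...,31}
Result = {2, 4, 6, 8, 10, 12, 14, 16, 18, 20, 22, 24, 26, 28, 30}

{2, 4, 6, 8, 10, 12, 14, 16, 18, 20, 22, 24, 26, 28, 30}


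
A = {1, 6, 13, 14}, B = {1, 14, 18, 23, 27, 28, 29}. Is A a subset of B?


A ⊆ B means every element of A is in B.
Elements in A not in B: {6, 13}
So A ⊄ B.

No, A ⊄ B


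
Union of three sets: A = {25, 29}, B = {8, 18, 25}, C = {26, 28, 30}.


A ∪ B = {8, 18, 25, 29}
(A ∪ B) ∪ C = {8, 18, 25, 26, 28, 29, 30}

A ∪ B ∪ C = {8, 18, 25, 26, 28, 29, 30}


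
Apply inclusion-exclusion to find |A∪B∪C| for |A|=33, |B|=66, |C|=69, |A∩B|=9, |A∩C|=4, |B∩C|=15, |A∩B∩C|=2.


|A∪B∪C| = |A|+|B|+|C| - |A∩B|-|A∩C|-|B∩C| + |A∩B∩C|
= 33+66+69 - 9-4-15 + 2
= 168 - 28 + 2
= 142

|A ∪ B ∪ C| = 142


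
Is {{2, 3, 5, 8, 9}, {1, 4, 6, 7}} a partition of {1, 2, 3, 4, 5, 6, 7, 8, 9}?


A partition requires: (1) non-empty parts, (2) pairwise disjoint, (3) union = U
Parts: {2, 3, 5, 8, 9}, {1, 4, 6, 7}
Union of parts: {1, 2, 3, 4, 5, 6, 7, 8, 9}
U = {1, 2, 3, 4, 5, 6, 7, 8, 9}
All non-empty? True
Pairwise disjoint? True
Covers U? True

Yes, valid partition


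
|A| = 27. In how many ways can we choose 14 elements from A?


C(n,k) = n! / (k!(n-k)!)
C(27,14) = 27! / (14!13!)
= 20058300

C(27,14) = 20058300


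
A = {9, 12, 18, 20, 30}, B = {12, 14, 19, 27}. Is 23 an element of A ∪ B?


A = {9, 12, 18, 20, 30}, B = {12, 14, 19, 27}
A ∪ B = all elements in A or B
A ∪ B = {9, 12, 14, 18, 19, 20, 27, 30}
Checking if 23 ∈ A ∪ B
23 is not in A ∪ B → False

23 ∉ A ∪ B


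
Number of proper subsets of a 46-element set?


Total subsets = 2^n = 2^46 = 70368744177664
Proper subsets exclude the set itself: 2^n - 1
= 70368744177664 - 1
= 70368744177663

Number of proper subsets = 70368744177663


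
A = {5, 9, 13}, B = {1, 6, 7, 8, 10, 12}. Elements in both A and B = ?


A = {5, 9, 13}
B = {1, 6, 7, 8, 10, 12}
Region: in both A and B
Elements: ∅

Elements in both A and B: ∅


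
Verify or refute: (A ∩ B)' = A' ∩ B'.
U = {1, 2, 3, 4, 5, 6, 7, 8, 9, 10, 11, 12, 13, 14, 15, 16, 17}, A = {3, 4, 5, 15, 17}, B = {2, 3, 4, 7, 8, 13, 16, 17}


LHS: A ∩ B = {3, 4, 17}
(A ∩ B)' = U \ (A ∩ B) = {1, 2, 5, 6, 7, 8, 9, 10, 11, 12, 13, 14, 15, 16}
A' = {1, 2, 6, 7, 8, 9, 10, 11, 12, 13, 14, 16}, B' = {1, 5, 6, 9, 10, 11, 12, 14, 15}
Claimed RHS: A' ∩ B' = {1, 6, 9, 10, 11, 12, 14}
Identity is INVALID: LHS = {1, 2, 5, 6, 7, 8, 9, 10, 11, 12, 13, 14, 15, 16} but the RHS claimed here equals {1, 6, 9, 10, 11, 12, 14}. The correct form is (A ∩ B)' = A' ∪ B'.

Identity is invalid: (A ∩ B)' = {1, 2, 5, 6, 7, 8, 9, 10, 11, 12, 13, 14, 15, 16} but A' ∩ B' = {1, 6, 9, 10, 11, 12, 14}. The correct De Morgan law is (A ∩ B)' = A' ∪ B'.


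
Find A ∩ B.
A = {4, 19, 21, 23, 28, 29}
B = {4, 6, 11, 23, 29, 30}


A ∩ B = elements in both A and B
A = {4, 19, 21, 23, 28, 29}
B = {4, 6, 11, 23, 29, 30}
A ∩ B = {4, 23, 29}

A ∩ B = {4, 23, 29}


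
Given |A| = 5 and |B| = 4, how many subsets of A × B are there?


A relation from A to B is any subset of A × B.
|A × B| = 5 × 4 = 20
# relations = 2^|A × B| = 2^20 = 1048576

Number of relations = 1048576


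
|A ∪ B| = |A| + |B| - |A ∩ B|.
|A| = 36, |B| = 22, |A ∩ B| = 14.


|A ∪ B| = |A| + |B| - |A ∩ B|
= 36 + 22 - 14
= 44

|A ∪ B| = 44


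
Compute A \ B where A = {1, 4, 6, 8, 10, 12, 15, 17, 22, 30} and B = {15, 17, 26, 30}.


A \ B = elements in A but not in B
A = {1, 4, 6, 8, 10, 12, 15, 17, 22, 30}
B = {15, 17, 26, 30}
Remove from A any elements in B
A \ B = {1, 4, 6, 8, 10, 12, 22}

A \ B = {1, 4, 6, 8, 10, 12, 22}


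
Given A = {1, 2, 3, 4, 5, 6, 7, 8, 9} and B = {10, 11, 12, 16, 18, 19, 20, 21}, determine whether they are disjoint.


Disjoint means A ∩ B = ∅.
A ∩ B = ∅
A ∩ B = ∅, so A and B are disjoint.

Yes, A and B are disjoint


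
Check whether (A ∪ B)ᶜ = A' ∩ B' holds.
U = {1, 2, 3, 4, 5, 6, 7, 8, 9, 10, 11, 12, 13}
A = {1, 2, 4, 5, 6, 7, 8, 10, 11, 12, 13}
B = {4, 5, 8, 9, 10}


LHS: A ∪ B = {1, 2, 4, 5, 6, 7, 8, 9, 10, 11, 12, 13}
(A ∪ B)' = U \ (A ∪ B) = {3}
A' = {3, 9}, B' = {1, 2, 3, 6, 7, 11, 12, 13}
Claimed RHS: A' ∩ B' = {3}
Identity is VALID: LHS = RHS = {3} ✓

Identity is valid. (A ∪ B)' = A' ∩ B' = {3}


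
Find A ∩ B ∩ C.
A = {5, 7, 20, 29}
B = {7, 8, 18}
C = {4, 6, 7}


A ∩ B = {7}
(A ∩ B) ∩ C = {7}

A ∩ B ∩ C = {7}


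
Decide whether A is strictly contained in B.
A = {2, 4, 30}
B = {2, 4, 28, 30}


A ⊂ B requires: A ⊆ B AND A ≠ B.
A ⊆ B? Yes
A = B? No
A ⊂ B: Yes (A is a proper subset of B)

Yes, A ⊂ B


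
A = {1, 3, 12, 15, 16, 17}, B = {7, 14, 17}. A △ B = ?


A △ B = (A \ B) ∪ (B \ A) = elements in exactly one of A or B
A \ B = {1, 3, 12, 15, 16}
B \ A = {7, 14}
A △ B = {1, 3, 7, 12, 14, 15, 16}

A △ B = {1, 3, 7, 12, 14, 15, 16}


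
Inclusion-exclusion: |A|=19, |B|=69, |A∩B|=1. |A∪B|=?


|A ∪ B| = |A| + |B| - |A ∩ B|
= 19 + 69 - 1
= 87

|A ∪ B| = 87


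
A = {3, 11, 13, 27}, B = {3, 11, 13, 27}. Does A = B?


Two sets are equal iff they have exactly the same elements.
A = {3, 11, 13, 27}
B = {3, 11, 13, 27}
Same elements → A = B

Yes, A = B


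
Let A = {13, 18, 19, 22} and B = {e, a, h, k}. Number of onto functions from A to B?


n = |A| = 4, k = |B| = 4. Surjections via inclusion-exclusion:
S(n,k) = Σ(-1)^i × C(k,i) × (k-i)^n, i=0 to k
i=0: (-1)^0×C(4,0)×4^4 = 256
i=1: (-1)^1×C(4,1)×3^4 = -324
i=2: (-1)^2×C(4,2)×2^4 = 96
i=3: (-1)^3×C(4,3)×1^4 = -4
i=4: (-1)^4×C(4,4)×0^4 = 0
Total = 24

Number of surjections = 24


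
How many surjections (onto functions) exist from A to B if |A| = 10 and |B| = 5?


n = |A| = 10, k = |B| = 5. Surjections via inclusion-exclusion:
S(n,k) = Σ(-1)^i × C(k,i) × (k-i)^n, i=0 to k
i=0: (-1)^0×C(5,0)×5^10 = 9765625
i=1: (-1)^1×C(5,1)×4^10 = -5242880
i=2: (-1)^2×C(5,2)×3^10 = 590490
i=3: (-1)^3×C(5,3)×2^10 = -10240
i=4: (-1)^4×C(5,4)×1^10 = 5
i=5: (-1)^5×C(5,5)×0^10 = 0
Total = 5103000

Number of surjections = 5103000


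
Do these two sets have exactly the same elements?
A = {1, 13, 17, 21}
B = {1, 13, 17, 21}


Two sets are equal iff they have exactly the same elements.
A = {1, 13, 17, 21}
B = {1, 13, 17, 21}
Same elements → A = B

Yes, A = B


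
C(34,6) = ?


C(n,k) = n! / (k!(n-k)!)
C(34,6) = 34! / (6!28!)
= 1344904

C(34,6) = 1344904


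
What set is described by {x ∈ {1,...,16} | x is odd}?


Checking each candidate:
Condition: odd numbers in {1,...,16}
Result = {1, 3, 5, 7, 9, 11, 13, 15}

{1, 3, 5, 7, 9, 11, 13, 15}


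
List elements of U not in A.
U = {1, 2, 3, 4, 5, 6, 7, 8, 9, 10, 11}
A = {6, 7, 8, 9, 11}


Aᶜ = U \ A = elements in U but not in A
U = {1, 2, 3, 4, 5, 6, 7, 8, 9, 10, 11}
A = {6, 7, 8, 9, 11}
Aᶜ = {1, 2, 3, 4, 5, 10}

Aᶜ = {1, 2, 3, 4, 5, 10}


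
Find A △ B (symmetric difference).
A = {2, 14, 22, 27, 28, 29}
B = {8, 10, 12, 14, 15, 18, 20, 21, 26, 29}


A △ B = (A \ B) ∪ (B \ A) = elements in exactly one of A or B
A \ B = {2, 22, 27, 28}
B \ A = {8, 10, 12, 15, 18, 20, 21, 26}
A △ B = {2, 8, 10, 12, 15, 18, 20, 21, 22, 26, 27, 28}

A △ B = {2, 8, 10, 12, 15, 18, 20, 21, 22, 26, 27, 28}


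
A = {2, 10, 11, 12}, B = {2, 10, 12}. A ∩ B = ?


A ∩ B = elements in both A and B
A = {2, 10, 11, 12}
B = {2, 10, 12}
A ∩ B = {2, 10, 12}

A ∩ B = {2, 10, 12}


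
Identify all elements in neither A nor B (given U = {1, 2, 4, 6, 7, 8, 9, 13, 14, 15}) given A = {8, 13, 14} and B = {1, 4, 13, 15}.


A = {8, 13, 14}
B = {1, 4, 13, 15}
Region: in neither A nor B (given U = {1, 2, 4, 6, 7, 8, 9, 13, 14, 15})
Elements: {2, 6, 7, 9}

Elements in neither A nor B (given U = {1, 2, 4, 6, 7, 8, 9, 13, 14, 15}): {2, 6, 7, 9}


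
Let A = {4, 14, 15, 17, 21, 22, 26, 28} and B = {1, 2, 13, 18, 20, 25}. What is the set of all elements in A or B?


A ∪ B = all elements in A or B (or both)
A = {4, 14, 15, 17, 21, 22, 26, 28}
B = {1, 2, 13, 18, 20, 25}
A ∪ B = {1, 2, 4, 13, 14, 15, 17, 18, 20, 21, 22, 25, 26, 28}

A ∪ B = {1, 2, 4, 13, 14, 15, 17, 18, 20, 21, 22, 25, 26, 28}


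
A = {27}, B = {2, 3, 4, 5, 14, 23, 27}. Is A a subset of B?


A ⊆ B means every element of A is in B.
All elements of A are in B.
So A ⊆ B.

Yes, A ⊆ B


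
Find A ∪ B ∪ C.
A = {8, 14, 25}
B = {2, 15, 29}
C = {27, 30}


A ∪ B = {2, 8, 14, 15, 25, 29}
(A ∪ B) ∪ C = {2, 8, 14, 15, 25, 27, 29, 30}

A ∪ B ∪ C = {2, 8, 14, 15, 25, 27, 29, 30}


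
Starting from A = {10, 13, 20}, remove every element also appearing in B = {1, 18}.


A \ B = elements in A but not in B
A = {10, 13, 20}
B = {1, 18}
Remove from A any elements in B
A \ B = {10, 13, 20}

A \ B = {10, 13, 20}


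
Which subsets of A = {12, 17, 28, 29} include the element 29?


A subset of A contains 29 iff the remaining 3 elements form any subset of A \ {29}.
Count: 2^(n-1) = 2^3 = 8
Subsets containing 29: {29}, {12, 29}, {17, 29}, {28, 29}, {12, 17, 29}, {12, 28, 29}, {17, 28, 29}, {12, 17, 28, 29}

Subsets containing 29 (8 total): {29}, {12, 29}, {17, 29}, {28, 29}, {12, 17, 29}, {12, 28, 29}, {17, 28, 29}, {12, 17, 28, 29}


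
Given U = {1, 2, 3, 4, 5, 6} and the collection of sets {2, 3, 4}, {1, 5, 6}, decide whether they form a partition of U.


A partition requires: (1) non-empty parts, (2) pairwise disjoint, (3) union = U
Parts: {2, 3, 4}, {1, 5, 6}
Union of parts: {1, 2, 3, 4, 5, 6}
U = {1, 2, 3, 4, 5, 6}
All non-empty? True
Pairwise disjoint? True
Covers U? True

Yes, valid partition


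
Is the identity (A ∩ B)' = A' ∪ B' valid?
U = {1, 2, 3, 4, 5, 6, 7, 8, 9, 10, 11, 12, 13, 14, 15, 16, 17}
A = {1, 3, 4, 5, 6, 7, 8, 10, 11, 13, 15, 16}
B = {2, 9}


LHS: A ∩ B = ∅
(A ∩ B)' = U \ (A ∩ B) = {1, 2, 3, 4, 5, 6, 7, 8, 9, 10, 11, 12, 13, 14, 15, 16, 17}
A' = {2, 9, 12, 14, 17}, B' = {1, 3, 4, 5, 6, 7, 8, 10, 11, 12, 13, 14, 15, 16, 17}
Claimed RHS: A' ∪ B' = {1, 2, 3, 4, 5, 6, 7, 8, 9, 10, 11, 12, 13, 14, 15, 16, 17}
Identity is VALID: LHS = RHS = {1, 2, 3, 4, 5, 6, 7, 8, 9, 10, 11, 12, 13, 14, 15, 16, 17} ✓

Identity is valid. (A ∩ B)' = A' ∪ B' = {1, 2, 3, 4, 5, 6, 7, 8, 9, 10, 11, 12, 13, 14, 15, 16, 17}


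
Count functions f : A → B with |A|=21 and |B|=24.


Each of |A| = 21 inputs maps to any of |B| = 24 outputs.
# functions = |B|^|A| = 24^21
= 96479729228174488169059713024

Number of functions = 96479729228174488169059713024


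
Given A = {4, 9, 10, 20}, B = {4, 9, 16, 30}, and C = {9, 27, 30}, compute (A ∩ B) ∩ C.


A ∩ B = {4, 9}
(A ∩ B) ∩ C = {9}

A ∩ B ∩ C = {9}


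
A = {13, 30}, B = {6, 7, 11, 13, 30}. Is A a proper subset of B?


A ⊂ B requires: A ⊆ B AND A ≠ B.
A ⊆ B? Yes
A = B? No
A ⊂ B: Yes (A is a proper subset of B)

Yes, A ⊂ B


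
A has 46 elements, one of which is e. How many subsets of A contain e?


Subsets of A containing e correspond to subsets of A \ {e}, which has 45 elements.
Count = 2^(n-1) = 2^45
= 35184372088832

Number of subsets containing e = 35184372088832


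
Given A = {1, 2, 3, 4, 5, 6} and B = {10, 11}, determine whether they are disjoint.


Disjoint means A ∩ B = ∅.
A ∩ B = ∅
A ∩ B = ∅, so A and B are disjoint.

Yes, A and B are disjoint


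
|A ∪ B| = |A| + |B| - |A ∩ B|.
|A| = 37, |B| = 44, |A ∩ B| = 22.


|A ∪ B| = |A| + |B| - |A ∩ B|
= 37 + 44 - 22
= 59

|A ∪ B| = 59


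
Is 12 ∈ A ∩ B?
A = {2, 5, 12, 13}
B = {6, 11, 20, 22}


A = {2, 5, 12, 13}, B = {6, 11, 20, 22}
A ∩ B = elements in both A and B
A ∩ B = ∅
Checking if 12 ∈ A ∩ B
12 is not in A ∩ B → False

12 ∉ A ∩ B


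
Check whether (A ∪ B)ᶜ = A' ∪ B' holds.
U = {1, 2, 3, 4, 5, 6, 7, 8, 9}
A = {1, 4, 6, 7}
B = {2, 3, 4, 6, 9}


LHS: A ∪ B = {1, 2, 3, 4, 6, 7, 9}
(A ∪ B)' = U \ (A ∪ B) = {5, 8}
A' = {2, 3, 5, 8, 9}, B' = {1, 5, 7, 8}
Claimed RHS: A' ∪ B' = {1, 2, 3, 5, 7, 8, 9}
Identity is INVALID: LHS = {5, 8} but the RHS claimed here equals {1, 2, 3, 5, 7, 8, 9}. The correct form is (A ∪ B)' = A' ∩ B'.

Identity is invalid: (A ∪ B)' = {5, 8} but A' ∪ B' = {1, 2, 3, 5, 7, 8, 9}. The correct De Morgan law is (A ∪ B)' = A' ∩ B'.


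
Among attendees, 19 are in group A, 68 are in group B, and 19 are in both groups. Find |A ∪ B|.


|A ∪ B| = |A| + |B| - |A ∩ B|
= 19 + 68 - 19
= 68

|A ∪ B| = 68


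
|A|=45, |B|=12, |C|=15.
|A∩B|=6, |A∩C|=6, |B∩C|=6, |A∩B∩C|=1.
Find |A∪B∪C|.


|A∪B∪C| = |A|+|B|+|C| - |A∩B|-|A∩C|-|B∩C| + |A∩B∩C|
= 45+12+15 - 6-6-6 + 1
= 72 - 18 + 1
= 55

|A ∪ B ∪ C| = 55


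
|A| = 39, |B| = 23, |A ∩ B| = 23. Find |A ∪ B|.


|A ∪ B| = |A| + |B| - |A ∩ B|
= 39 + 23 - 23
= 39

|A ∪ B| = 39


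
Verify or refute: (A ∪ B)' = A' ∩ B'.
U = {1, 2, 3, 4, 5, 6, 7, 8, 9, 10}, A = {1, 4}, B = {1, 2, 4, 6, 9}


LHS: A ∪ B = {1, 2, 4, 6, 9}
(A ∪ B)' = U \ (A ∪ B) = {3, 5, 7, 8, 10}
A' = {2, 3, 5, 6, 7, 8, 9, 10}, B' = {3, 5, 7, 8, 10}
Claimed RHS: A' ∩ B' = {3, 5, 7, 8, 10}
Identity is VALID: LHS = RHS = {3, 5, 7, 8, 10} ✓

Identity is valid. (A ∪ B)' = A' ∩ B' = {3, 5, 7, 8, 10}


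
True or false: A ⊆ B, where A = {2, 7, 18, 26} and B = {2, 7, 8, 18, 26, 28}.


A ⊆ B means every element of A is in B.
All elements of A are in B.
So A ⊆ B.

Yes, A ⊆ B


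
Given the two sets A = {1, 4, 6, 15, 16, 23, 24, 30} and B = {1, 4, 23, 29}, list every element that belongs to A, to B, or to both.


A ∪ B = all elements in A or B (or both)
A = {1, 4, 6, 15, 16, 23, 24, 30}
B = {1, 4, 23, 29}
A ∪ B = {1, 4, 6, 15, 16, 23, 24, 29, 30}

A ∪ B = {1, 4, 6, 15, 16, 23, 24, 29, 30}


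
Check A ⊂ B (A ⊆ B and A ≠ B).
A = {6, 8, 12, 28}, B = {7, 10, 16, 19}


A ⊂ B requires: A ⊆ B AND A ≠ B.
A ⊆ B? No
A ⊄ B, so A is not a proper subset.

No, A is not a proper subset of B


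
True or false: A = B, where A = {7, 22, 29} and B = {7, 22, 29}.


Two sets are equal iff they have exactly the same elements.
A = {7, 22, 29}
B = {7, 22, 29}
Same elements → A = B

Yes, A = B


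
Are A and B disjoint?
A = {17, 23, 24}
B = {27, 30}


Disjoint means A ∩ B = ∅.
A ∩ B = ∅
A ∩ B = ∅, so A and B are disjoint.

Yes, A and B are disjoint


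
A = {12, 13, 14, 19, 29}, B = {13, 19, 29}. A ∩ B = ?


A ∩ B = elements in both A and B
A = {12, 13, 14, 19, 29}
B = {13, 19, 29}
A ∩ B = {13, 19, 29}

A ∩ B = {13, 19, 29}


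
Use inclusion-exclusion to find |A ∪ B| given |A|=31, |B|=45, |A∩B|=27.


|A ∪ B| = |A| + |B| - |A ∩ B|
= 31 + 45 - 27
= 49

|A ∪ B| = 49


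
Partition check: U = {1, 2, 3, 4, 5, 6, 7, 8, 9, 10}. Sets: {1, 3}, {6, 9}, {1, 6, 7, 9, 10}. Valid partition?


A partition requires: (1) non-empty parts, (2) pairwise disjoint, (3) union = U
Parts: {1, 3}, {6, 9}, {1, 6, 7, 9, 10}
Union of parts: {1, 3, 6, 7, 9, 10}
U = {1, 2, 3, 4, 5, 6, 7, 8, 9, 10}
All non-empty? True
Pairwise disjoint? False
Covers U? False

No, not a valid partition


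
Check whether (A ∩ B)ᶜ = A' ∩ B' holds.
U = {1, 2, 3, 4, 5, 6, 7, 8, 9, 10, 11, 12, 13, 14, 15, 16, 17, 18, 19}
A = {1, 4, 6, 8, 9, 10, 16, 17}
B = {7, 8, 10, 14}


LHS: A ∩ B = {8, 10}
(A ∩ B)' = U \ (A ∩ B) = {1, 2, 3, 4, 5, 6, 7, 9, 11, 12, 13, 14, 15, 16, 17, 18, 19}
A' = {2, 3, 5, 7, 11, 12, 13, 14, 15, 18, 19}, B' = {1, 2, 3, 4, 5, 6, 9, 11, 12, 13, 15, 16, 17, 18, 19}
Claimed RHS: A' ∩ B' = {2, 3, 5, 11, 12, 13, 15, 18, 19}
Identity is INVALID: LHS = {1, 2, 3, 4, 5, 6, 7, 9, 11, 12, 13, 14, 15, 16, 17, 18, 19} but the RHS claimed here equals {2, 3, 5, 11, 12, 13, 15, 18, 19}. The correct form is (A ∩ B)' = A' ∪ B'.

Identity is invalid: (A ∩ B)' = {1, 2, 3, 4, 5, 6, 7, 9, 11, 12, 13, 14, 15, 16, 17, 18, 19} but A' ∩ B' = {2, 3, 5, 11, 12, 13, 15, 18, 19}. The correct De Morgan law is (A ∩ B)' = A' ∪ B'.


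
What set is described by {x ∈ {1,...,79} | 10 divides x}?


Checking each candidate:
Condition: multiples of 10 in {1,...,79}
Result = {10, 20, 30, 40, 50, 60, 70}

{10, 20, 30, 40, 50, 60, 70}


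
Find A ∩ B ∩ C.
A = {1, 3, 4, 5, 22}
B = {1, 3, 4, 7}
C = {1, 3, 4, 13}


A ∩ B = {1, 3, 4}
(A ∩ B) ∩ C = {1, 3, 4}

A ∩ B ∩ C = {1, 3, 4}


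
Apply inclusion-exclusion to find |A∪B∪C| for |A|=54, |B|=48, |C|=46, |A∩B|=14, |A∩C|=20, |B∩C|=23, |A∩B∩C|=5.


|A∪B∪C| = |A|+|B|+|C| - |A∩B|-|A∩C|-|B∩C| + |A∩B∩C|
= 54+48+46 - 14-20-23 + 5
= 148 - 57 + 5
= 96

|A ∪ B ∪ C| = 96


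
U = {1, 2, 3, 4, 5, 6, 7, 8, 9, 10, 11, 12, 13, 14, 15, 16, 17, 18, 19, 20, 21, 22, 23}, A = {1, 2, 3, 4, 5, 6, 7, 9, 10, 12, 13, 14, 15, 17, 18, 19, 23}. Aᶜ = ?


Aᶜ = U \ A = elements in U but not in A
U = {1, 2, 3, 4, 5, 6, 7, 8, 9, 10, 11, 12, 13, 14, 15, 16, 17, 18, 19, 20, 21, 22, 23}
A = {1, 2, 3, 4, 5, 6, 7, 9, 10, 12, 13, 14, 15, 17, 18, 19, 23}
Aᶜ = {8, 11, 16, 20, 21, 22}

Aᶜ = {8, 11, 16, 20, 21, 22}


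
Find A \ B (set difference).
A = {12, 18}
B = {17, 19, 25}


A \ B = elements in A but not in B
A = {12, 18}
B = {17, 19, 25}
Remove from A any elements in B
A \ B = {12, 18}

A \ B = {12, 18}


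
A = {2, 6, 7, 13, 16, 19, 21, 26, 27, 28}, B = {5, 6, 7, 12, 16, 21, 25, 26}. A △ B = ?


A △ B = (A \ B) ∪ (B \ A) = elements in exactly one of A or B
A \ B = {2, 13, 19, 27, 28}
B \ A = {5, 12, 25}
A △ B = {2, 5, 12, 13, 19, 25, 27, 28}

A △ B = {2, 5, 12, 13, 19, 25, 27, 28}


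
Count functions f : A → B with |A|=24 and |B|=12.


Each of |A| = 24 inputs maps to any of |B| = 12 outputs.
# functions = |B|^|A| = 12^24
= 79496847203390844133441536

Number of functions = 79496847203390844133441536


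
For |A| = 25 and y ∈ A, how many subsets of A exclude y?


Subsets of A avoiding y are subsets of A \ {y}, which has 24 elements.
Count = 2^(n-1) = 2^24
= 16777216

Number of subsets avoiding y = 16777216


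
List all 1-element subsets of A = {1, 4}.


|A| = 2, so A has C(2,1) = 2 subsets of size 1.
Enumerate by choosing 1 elements from A at a time:
{1}, {4}

1-element subsets (2 total): {1}, {4}


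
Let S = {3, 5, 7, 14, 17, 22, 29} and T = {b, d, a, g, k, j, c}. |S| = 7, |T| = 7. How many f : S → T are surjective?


n = |S| = 7, k = |T| = 7. Surjections via inclusion-exclusion:
S(n,k) = Σ(-1)^i × C(k,i) × (k-i)^n, i=0 to k
i=0: (-1)^0×C(7,0)×7^7 = 823543
i=1: (-1)^1×C(7,1)×6^7 = -1959552
i=2: (-1)^2×C(7,2)×5^7 = 1640625
i=3: (-1)^3×C(7,3)×4^7 = -573440
i=4: (-1)^4×C(7,4)×3^7 = 76545
i=5: (-1)^5×C(7,5)×2^7 = -2688
i=6: (-1)^6×C(7,6)×1^7 = 7
i=7: (-1)^7×C(7,7)×0^7 = 0
Total = 5040

Number of surjections = 5040


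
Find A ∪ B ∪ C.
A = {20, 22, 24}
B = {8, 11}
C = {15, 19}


A ∪ B = {8, 11, 20, 22, 24}
(A ∪ B) ∪ C = {8, 11, 15, 19, 20, 22, 24}

A ∪ B ∪ C = {8, 11, 15, 19, 20, 22, 24}


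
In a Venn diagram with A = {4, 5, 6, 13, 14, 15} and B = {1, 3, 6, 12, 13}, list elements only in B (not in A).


A = {4, 5, 6, 13, 14, 15}
B = {1, 3, 6, 12, 13}
Region: only in B (not in A)
Elements: {1, 3, 12}

Elements only in B (not in A): {1, 3, 12}


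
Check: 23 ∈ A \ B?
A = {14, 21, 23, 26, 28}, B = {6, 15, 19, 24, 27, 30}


A = {14, 21, 23, 26, 28}, B = {6, 15, 19, 24, 27, 30}
A \ B = elements in A but not in B
A \ B = {14, 21, 23, 26, 28}
Checking if 23 ∈ A \ B
23 is in A \ B → True

23 ∈ A \ B


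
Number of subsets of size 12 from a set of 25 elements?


C(n,k) = n! / (k!(n-k)!)
C(25,12) = 25! / (12!13!)
= 5200300

C(25,12) = 5200300


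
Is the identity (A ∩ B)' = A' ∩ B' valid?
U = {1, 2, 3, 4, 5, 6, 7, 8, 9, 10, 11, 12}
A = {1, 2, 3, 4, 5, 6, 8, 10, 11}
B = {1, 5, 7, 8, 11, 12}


LHS: A ∩ B = {1, 5, 8, 11}
(A ∩ B)' = U \ (A ∩ B) = {2, 3, 4, 6, 7, 9, 10, 12}
A' = {7, 9, 12}, B' = {2, 3, 4, 6, 9, 10}
Claimed RHS: A' ∩ B' = {9}
Identity is INVALID: LHS = {2, 3, 4, 6, 7, 9, 10, 12} but the RHS claimed here equals {9}. The correct form is (A ∩ B)' = A' ∪ B'.

Identity is invalid: (A ∩ B)' = {2, 3, 4, 6, 7, 9, 10, 12} but A' ∩ B' = {9}. The correct De Morgan law is (A ∩ B)' = A' ∪ B'.


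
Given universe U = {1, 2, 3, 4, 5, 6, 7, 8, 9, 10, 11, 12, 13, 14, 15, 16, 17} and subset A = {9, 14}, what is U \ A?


Aᶜ = U \ A = elements in U but not in A
U = {1, 2, 3, 4, 5, 6, 7, 8, 9, 10, 11, 12, 13, 14, 15, 16, 17}
A = {9, 14}
Aᶜ = {1, 2, 3, 4, 5, 6, 7, 8, 10, 11, 12, 13, 15, 16, 17}

Aᶜ = {1, 2, 3, 4, 5, 6, 7, 8, 10, 11, 12, 13, 15, 16, 17}


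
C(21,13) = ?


C(n,k) = n! / (k!(n-k)!)
C(21,13) = 21! / (13!8!)
= 203490

C(21,13) = 203490


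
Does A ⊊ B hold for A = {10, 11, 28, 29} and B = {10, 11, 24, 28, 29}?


A ⊂ B requires: A ⊆ B AND A ≠ B.
A ⊆ B? Yes
A = B? No
A ⊂ B: Yes (A is a proper subset of B)

Yes, A ⊂ B


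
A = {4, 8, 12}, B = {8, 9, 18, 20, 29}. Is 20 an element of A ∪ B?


A = {4, 8, 12}, B = {8, 9, 18, 20, 29}
A ∪ B = all elements in A or B
A ∪ B = {4, 8, 9, 12, 18, 20, 29}
Checking if 20 ∈ A ∪ B
20 is in A ∪ B → True

20 ∈ A ∪ B


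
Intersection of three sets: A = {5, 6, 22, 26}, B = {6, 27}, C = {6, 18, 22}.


A ∩ B = {6}
(A ∩ B) ∩ C = {6}

A ∩ B ∩ C = {6}


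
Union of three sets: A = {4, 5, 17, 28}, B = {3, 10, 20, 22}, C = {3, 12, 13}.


A ∪ B = {3, 4, 5, 10, 17, 20, 22, 28}
(A ∪ B) ∪ C = {3, 4, 5, 10, 12, 13, 17, 20, 22, 28}

A ∪ B ∪ C = {3, 4, 5, 10, 12, 13, 17, 20, 22, 28}


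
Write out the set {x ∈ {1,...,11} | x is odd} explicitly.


Checking each candidate:
Condition: odd numbers in {1,...,11}
Result = {1, 3, 5, 7, 9, 11}

{1, 3, 5, 7, 9, 11}


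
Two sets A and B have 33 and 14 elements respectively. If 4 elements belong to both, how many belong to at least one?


|A ∪ B| = |A| + |B| - |A ∩ B|
= 33 + 14 - 4
= 43

|A ∪ B| = 43


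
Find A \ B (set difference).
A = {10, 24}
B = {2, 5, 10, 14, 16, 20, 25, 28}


A \ B = elements in A but not in B
A = {10, 24}
B = {2, 5, 10, 14, 16, 20, 25, 28}
Remove from A any elements in B
A \ B = {24}

A \ B = {24}


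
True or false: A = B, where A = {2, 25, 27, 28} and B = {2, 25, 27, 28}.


Two sets are equal iff they have exactly the same elements.
A = {2, 25, 27, 28}
B = {2, 25, 27, 28}
Same elements → A = B

Yes, A = B


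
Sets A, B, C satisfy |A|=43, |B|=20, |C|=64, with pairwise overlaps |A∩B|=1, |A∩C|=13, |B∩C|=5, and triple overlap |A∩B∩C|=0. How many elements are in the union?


|A∪B∪C| = |A|+|B|+|C| - |A∩B|-|A∩C|-|B∩C| + |A∩B∩C|
= 43+20+64 - 1-13-5 + 0
= 127 - 19 + 0
= 108

|A ∪ B ∪ C| = 108


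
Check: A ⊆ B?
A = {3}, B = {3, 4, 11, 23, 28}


A ⊆ B means every element of A is in B.
All elements of A are in B.
So A ⊆ B.

Yes, A ⊆ B


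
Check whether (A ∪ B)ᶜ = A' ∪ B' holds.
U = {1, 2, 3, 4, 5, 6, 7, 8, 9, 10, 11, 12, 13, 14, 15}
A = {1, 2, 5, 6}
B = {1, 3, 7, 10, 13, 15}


LHS: A ∪ B = {1, 2, 3, 5, 6, 7, 10, 13, 15}
(A ∪ B)' = U \ (A ∪ B) = {4, 8, 9, 11, 12, 14}
A' = {3, 4, 7, 8, 9, 10, 11, 12, 13, 14, 15}, B' = {2, 4, 5, 6, 8, 9, 11, 12, 14}
Claimed RHS: A' ∪ B' = {2, 3, 4, 5, 6, 7, 8, 9, 10, 11, 12, 13, 14, 15}
Identity is INVALID: LHS = {4, 8, 9, 11, 12, 14} but the RHS claimed here equals {2, 3, 4, 5, 6, 7, 8, 9, 10, 11, 12, 13, 14, 15}. The correct form is (A ∪ B)' = A' ∩ B'.

Identity is invalid: (A ∪ B)' = {4, 8, 9, 11, 12, 14} but A' ∪ B' = {2, 3, 4, 5, 6, 7, 8, 9, 10, 11, 12, 13, 14, 15}. The correct De Morgan law is (A ∪ B)' = A' ∩ B'.


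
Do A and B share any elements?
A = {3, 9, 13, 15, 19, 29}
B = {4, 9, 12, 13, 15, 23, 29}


Disjoint means A ∩ B = ∅.
A ∩ B = {9, 13, 15, 29}
A ∩ B ≠ ∅, so A and B are NOT disjoint.

Yes — A and B share the element(s) of A ∩ B = {9, 13, 15, 29}, so they are not disjoint


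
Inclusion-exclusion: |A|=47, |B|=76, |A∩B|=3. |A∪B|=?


|A ∪ B| = |A| + |B| - |A ∩ B|
= 47 + 76 - 3
= 120

|A ∪ B| = 120


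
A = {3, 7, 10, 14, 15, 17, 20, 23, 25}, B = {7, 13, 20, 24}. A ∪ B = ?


A ∪ B = all elements in A or B (or both)
A = {3, 7, 10, 14, 15, 17, 20, 23, 25}
B = {7, 13, 20, 24}
A ∪ B = {3, 7, 10, 13, 14, 15, 17, 20, 23, 24, 25}

A ∪ B = {3, 7, 10, 13, 14, 15, 17, 20, 23, 24, 25}


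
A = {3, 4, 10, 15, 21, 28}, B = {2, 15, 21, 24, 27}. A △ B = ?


A △ B = (A \ B) ∪ (B \ A) = elements in exactly one of A or B
A \ B = {3, 4, 10, 28}
B \ A = {2, 24, 27}
A △ B = {2, 3, 4, 10, 24, 27, 28}

A △ B = {2, 3, 4, 10, 24, 27, 28}


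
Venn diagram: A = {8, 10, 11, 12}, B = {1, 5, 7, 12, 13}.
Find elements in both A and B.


A = {8, 10, 11, 12}
B = {1, 5, 7, 12, 13}
Region: in both A and B
Elements: {12}

Elements in both A and B: {12}


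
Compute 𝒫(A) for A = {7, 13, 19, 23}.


|A| = 4, so |P(A)| = 2^4 = 16
Enumerate subsets by cardinality (0 to 4):
∅, {7}, {13}, {19}, {23}, {7, 13}, {7, 19}, {7, 23}, {13, 19}, {13, 23}, {19, 23}, {7, 13, 19}, {7, 13, 23}, {7, 19, 23}, {13, 19, 23}, {7, 13, 19, 23}

P(A) has 16 subsets: ∅, {7}, {13}, {19}, {23}, {7, 13}, {7, 19}, {7, 23}, {13, 19}, {13, 23}, {19, 23}, {7, 13, 19}, {7, 13, 23}, {7, 19, 23}, {13, 19, 23}, {7, 13, 19, 23}


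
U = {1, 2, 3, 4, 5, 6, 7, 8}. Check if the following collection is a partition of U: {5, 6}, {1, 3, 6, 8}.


A partition requires: (1) non-empty parts, (2) pairwise disjoint, (3) union = U
Parts: {5, 6}, {1, 3, 6, 8}
Union of parts: {1, 3, 5, 6, 8}
U = {1, 2, 3, 4, 5, 6, 7, 8}
All non-empty? True
Pairwise disjoint? False
Covers U? False

No, not a valid partition
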